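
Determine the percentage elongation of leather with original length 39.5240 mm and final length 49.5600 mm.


Formula: Elongation = (Lf - L0) / L0 * 100
Substituting: Elongation = (49.5600 - 39.5240) / 39.5240 * 100
Result: 25.3922 %


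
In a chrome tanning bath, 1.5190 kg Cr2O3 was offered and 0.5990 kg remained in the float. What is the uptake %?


Formula: Uptake = (offered - residual) / offered * 100
Substituting: Uptake = (1.5190 - 0.5990) / 1.5190 * 100
Result: 60.5662 %


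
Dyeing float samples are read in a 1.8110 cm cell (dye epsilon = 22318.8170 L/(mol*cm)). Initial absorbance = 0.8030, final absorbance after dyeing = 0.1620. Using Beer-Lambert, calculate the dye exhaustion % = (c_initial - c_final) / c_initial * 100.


c_initial = A_i / (epsilon * l) = 0.8030 / (22318.8170 * 1.8110) = 1.9867e-05 mol/L
c_final = A_f / (epsilon * l) = 0.1620 / (22318.8170 * 1.8110) = 4.0080e-06 mol/L
Exhaustion = (c_initial - c_final) / c_initial * 100 = (1.9867e-05 - 4.0080e-06) / 1.9867e-05 * 100 = 79.8257 %


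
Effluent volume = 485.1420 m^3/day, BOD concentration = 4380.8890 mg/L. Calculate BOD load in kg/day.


Formula: BOD_load = volume * conc / 1000
Substituting: BOD_load = 485.1420 * 4380.8890 / 1000
Result: 2125.3533 kg/day


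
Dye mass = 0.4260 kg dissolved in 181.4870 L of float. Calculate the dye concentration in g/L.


Formula: Conc = dye_mass(kg) / volume(L) * 1000
Substituting: Conc = 0.4260 / 181.4870 * 1000
Result: 2.3473 g/L


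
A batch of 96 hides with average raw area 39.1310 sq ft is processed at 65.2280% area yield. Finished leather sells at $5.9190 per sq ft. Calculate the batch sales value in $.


Raw_total = N * avg_area = 96 * 39.1310 = 3756.5760 sq ft
Finished = Raw_total * yield / 100 = 3756.5760 * 65.2280 / 100 = 2450.3394 sq ft
Value = Finished * price = 2450.3394 * 5.9190 = 14503.5589 $


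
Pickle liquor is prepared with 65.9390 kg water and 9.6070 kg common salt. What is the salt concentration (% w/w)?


Formula: Conc = salt / (water + salt) * 100
Substituting: Conc = 9.6070 / (65.9390 + 9.6070) * 100
Result: 12.7168 %


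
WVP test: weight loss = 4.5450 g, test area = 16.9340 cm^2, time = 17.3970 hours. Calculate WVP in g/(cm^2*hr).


Formula: WVP = loss / (area * time)
Substituting: WVP = 4.5450 / (16.9340 * 17.3970)
Result: 0.0154277 g/(cm^2*hr)


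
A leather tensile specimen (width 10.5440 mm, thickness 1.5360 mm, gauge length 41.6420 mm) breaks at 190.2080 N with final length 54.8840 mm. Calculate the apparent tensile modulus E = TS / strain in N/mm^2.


TS = F / (w * t) = 190.2080 / (10.5440 * 1.5360) = 11.7444 N/mm^2
strain = (Lf - L0) / L0 = (54.8840 - 41.6420) / 41.6420 = 0.3180
E = TS / strain = 11.7444 / 0.3180 = 36.9326 N/mm^2


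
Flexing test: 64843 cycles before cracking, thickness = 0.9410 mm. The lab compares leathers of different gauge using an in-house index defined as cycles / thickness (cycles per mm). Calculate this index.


Formula: Index = cycles / thickness
Substituting: Index = 64843 / 0.9410
Result: 68908.6079 cycles/mm


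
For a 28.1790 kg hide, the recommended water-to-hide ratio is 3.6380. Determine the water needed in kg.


Formula: Water = hide_weight * ratio
Substituting: Water = 28.1790 * 3.6380
Result: 102.5152 kg


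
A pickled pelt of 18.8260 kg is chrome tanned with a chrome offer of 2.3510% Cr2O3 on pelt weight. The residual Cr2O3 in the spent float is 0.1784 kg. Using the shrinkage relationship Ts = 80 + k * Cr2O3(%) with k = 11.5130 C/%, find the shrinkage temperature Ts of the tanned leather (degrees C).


Offered = pelt * offer_pct / 100 = 18.8260 * 2.3510 / 100 = 0.4426 kg
Uptake = offered - residual = 0.4426 - 0.1784 = 0.2642 kg
Cr2O3% on pelt = uptake / pelt * 100 = 0.2642 / 18.8260 * 100 = 1.4034 %
Ts = 80 + k * Cr2O3% = 80 + 11.5130 * 1.4034 = 96.1570 C


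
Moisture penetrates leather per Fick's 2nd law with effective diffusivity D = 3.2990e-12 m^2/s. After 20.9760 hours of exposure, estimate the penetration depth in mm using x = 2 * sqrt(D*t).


t = 20.9760 hr * 3600 = 75513.6000 s
D * t = 3.2990e-12 * 75513.6000 = 2.4912e-07
x = 2 * sqrt(D*t) = 2 * sqrt(2.4912e-07) = 9.9824e-04 m = 0.9982 mm


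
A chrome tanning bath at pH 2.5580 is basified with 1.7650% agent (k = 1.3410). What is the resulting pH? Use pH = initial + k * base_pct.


Formula: pH_final = pH_initial + k * base_pct
Substituting: pH_final = 2.5580 + 1.3410 * 1.7650
Result: 4.9249


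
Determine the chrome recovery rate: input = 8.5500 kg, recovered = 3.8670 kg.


Formula: Recovery = recovered / input * 100
Substituting: Recovery = 3.8670 / 8.5500 * 100
Result: 45.2281 %


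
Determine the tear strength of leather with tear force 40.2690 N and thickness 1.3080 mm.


Formula: Tear strength = force / thickness
Substituting: Tear strength = 40.2690 / 1.3080
Result: 30.7867 N/mm


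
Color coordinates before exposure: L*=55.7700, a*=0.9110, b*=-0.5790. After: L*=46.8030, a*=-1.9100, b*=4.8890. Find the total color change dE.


dL = -8.9670, da = -2.8210, db = 5.4680
dE = sqrt((-8.9670)^2 + (-2.8210)^2 + 5.4680^2) = 10.8749


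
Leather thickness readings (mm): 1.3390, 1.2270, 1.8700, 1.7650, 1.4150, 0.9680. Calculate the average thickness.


Formula: Average = sum / n
Substituting: Average = 8.5840 / 6
Result: 1.4307 mm


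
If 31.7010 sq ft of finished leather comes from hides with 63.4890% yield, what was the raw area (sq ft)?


Formula: raw = finished * 100 / yield
Substituting: raw = 31.7010 * 100 / 63.4890
Result: 49.9315 sq ft


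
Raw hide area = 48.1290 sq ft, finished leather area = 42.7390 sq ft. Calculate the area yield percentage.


Formula: Yield = finished / raw * 100
Substituting: Yield = 42.7390 / 48.1290 * 100
Result: 88.8009 %


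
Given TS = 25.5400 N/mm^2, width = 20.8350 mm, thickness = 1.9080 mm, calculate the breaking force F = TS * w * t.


Formula: F = TS * w * t
Substituting: F = 25.5400 * 20.8350 * 1.9080
Result: 1015.2962 N


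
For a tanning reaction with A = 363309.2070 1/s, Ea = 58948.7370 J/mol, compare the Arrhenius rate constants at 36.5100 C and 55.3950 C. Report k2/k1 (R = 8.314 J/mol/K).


T1 = 36.5100 + 273.15 = 309.6600 K; T2 = 55.3950 + 273.15 = 328.5450 K
k1 = A * exp(-Ea/(R*T1)) = 363309.2070 * exp(-58948.7370/(8.314*309.6600)) = 4.1325e-05 1/s
k2 = A * exp(-Ea/(R*T2)) = 363309.2070 * exp(-58948.7370/(8.314*328.5450)) = 1.5410e-04 1/s
k2/k1 = 1.5410e-04 / 4.1325e-05 = 3.7290


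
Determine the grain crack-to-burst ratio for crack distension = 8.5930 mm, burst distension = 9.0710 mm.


Formula: Ratio = crack / burst
Substituting: Ratio = 8.5930 / 9.0710
Result: 0.9473


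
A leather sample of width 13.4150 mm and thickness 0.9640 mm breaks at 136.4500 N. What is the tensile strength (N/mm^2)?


Formula: TS = force / (width * thickness)
Substituting: TS = 136.4500 / (13.4150 * 0.9640)
Result: 10.5513 N/mm^2


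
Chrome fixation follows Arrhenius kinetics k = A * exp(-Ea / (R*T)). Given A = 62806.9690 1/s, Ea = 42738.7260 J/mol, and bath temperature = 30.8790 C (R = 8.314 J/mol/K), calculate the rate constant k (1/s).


T_K = T_C + 273.15 = 30.8790 + 273.15 = 304.0290 K
exponent = -Ea / (R * T_K) = -42738.7260 / (8.314 * 304.0290) = -16.9082
k = A * exp(exponent) = 62806.9690 * exp(-16.9082) = 0.00285026 1/s


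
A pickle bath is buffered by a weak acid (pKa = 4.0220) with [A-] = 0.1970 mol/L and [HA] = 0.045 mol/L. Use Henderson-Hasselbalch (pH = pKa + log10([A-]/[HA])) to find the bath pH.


ratio = [A-] / [HA] = 0.1970 / 0.045 = 4.3778
log10(ratio) = 0.6413
pH = pKa + log10(ratio) = 4.0220 + 0.6413 = 4.6633


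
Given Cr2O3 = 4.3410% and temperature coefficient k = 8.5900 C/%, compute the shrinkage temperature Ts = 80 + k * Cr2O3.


Formula: Ts = 80 + k * Cr2O3
Substituting: Ts = 80 + 8.5900 * 4.3410
Result: 117.2892 C


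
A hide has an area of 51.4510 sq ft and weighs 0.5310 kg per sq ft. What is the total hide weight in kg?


Formula: Weight = area * weight_per_sqft
Substituting: Weight = 51.4510 * 0.5310
Result: 27.3205 kg


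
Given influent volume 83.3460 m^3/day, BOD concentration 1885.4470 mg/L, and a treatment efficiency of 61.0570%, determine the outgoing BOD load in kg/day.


Load_in = volume * conc / 1000 = 83.3460 * 1885.4470 / 1000 = 157.1445 kg/day
Removed = Load_in * eff / 100 = 157.1445 * 61.0570 / 100 = 95.9477 kg/day
Load_out = Load_in - Removed = 157.1445 - 95.9477 = 61.1968 kg/day


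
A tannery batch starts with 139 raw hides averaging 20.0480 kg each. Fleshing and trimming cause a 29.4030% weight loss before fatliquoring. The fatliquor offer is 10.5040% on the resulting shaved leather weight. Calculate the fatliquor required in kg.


Total_raw = N * avg_wt = 139 * 20.0480 = 2786.6720 kg
Substrate = Total_raw * (1 - loss/100) = 2786.6720 * (1 - 29.4030/100) = 1967.3068 kg
Fat = Substrate * pct / 100 = 1967.3068 * 10.5040 / 100 = 206.6459 kg


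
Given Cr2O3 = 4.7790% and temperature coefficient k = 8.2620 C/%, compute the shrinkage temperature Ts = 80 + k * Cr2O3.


Formula: Ts = 80 + k * Cr2O3
Substituting: Ts = 80 + 8.2620 * 4.7790
Result: 119.4841 C


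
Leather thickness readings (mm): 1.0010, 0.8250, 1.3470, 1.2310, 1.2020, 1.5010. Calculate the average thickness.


Formula: Average = sum / n
Substituting: Average = 7.1070 / 6
Result: 1.1845 mm


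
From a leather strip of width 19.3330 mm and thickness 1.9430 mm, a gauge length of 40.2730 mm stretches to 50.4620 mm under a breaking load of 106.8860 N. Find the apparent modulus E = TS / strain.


TS = F / (w * t) = 106.8860 / (19.3330 * 1.9430) = 2.8454 N/mm^2
strain = (Lf - L0) / L0 = (50.4620 - 40.2730) / 40.2730 = 0.2530
E = TS / strain = 2.8454 / 0.2530 = 11.2469 N/mm^2


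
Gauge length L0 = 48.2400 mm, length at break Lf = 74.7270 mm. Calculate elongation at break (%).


Formula: Elongation = (Lf - L0) / L0 * 100
Substituting: Elongation = (74.7270 - 48.2400) / 48.2400 * 100
Result: 54.9067 %


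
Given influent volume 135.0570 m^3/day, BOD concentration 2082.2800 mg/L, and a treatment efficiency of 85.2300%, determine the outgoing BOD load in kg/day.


Load_in = volume * conc / 1000 = 135.0570 * 2082.2800 / 1000 = 281.2265 kg/day
Removed = Load_in * eff / 100 = 281.2265 * 85.2300 / 100 = 239.6893 kg/day
Load_out = Load_in - Removed = 281.2265 - 239.6893 = 41.5372 kg/day


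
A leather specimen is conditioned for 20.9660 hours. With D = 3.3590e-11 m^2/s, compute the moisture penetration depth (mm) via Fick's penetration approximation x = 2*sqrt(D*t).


t = 20.9660 hr * 3600 = 75477.6000 s
D * t = 3.3590e-11 * 75477.6000 = 2.5353e-06
x = 2 * sqrt(D*t) = 2 * sqrt(2.5353e-06) = 0.00318452 m = 3.1845 mm


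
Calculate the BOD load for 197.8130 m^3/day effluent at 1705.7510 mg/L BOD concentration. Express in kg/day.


Formula: BOD_load = volume * conc / 1000
Substituting: BOD_load = 197.8130 * 1705.7510 / 1000
Result: 337.4197 kg/day


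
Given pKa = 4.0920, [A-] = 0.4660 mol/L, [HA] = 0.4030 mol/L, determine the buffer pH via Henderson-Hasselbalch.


ratio = [A-] / [HA] = 0.4660 / 0.4030 = 1.1563
log10(ratio) = 0.0630809
pH = pKa + log10(ratio) = 4.0920 + 0.0630809 = 4.1551


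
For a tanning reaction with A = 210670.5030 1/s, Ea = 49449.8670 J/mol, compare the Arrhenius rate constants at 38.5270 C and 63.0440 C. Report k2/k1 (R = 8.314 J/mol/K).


T1 = 38.5270 + 273.15 = 311.6770 K; T2 = 63.0440 + 273.15 = 336.1940 K
k1 = A * exp(-Ea/(R*T1)) = 210670.5030 * exp(-49449.8670/(8.314*311.6770)) = 0.00108615 1/s
k2 = A * exp(-Ea/(R*T2)) = 210670.5030 * exp(-49449.8670/(8.314*336.1940)) = 0.00436792 1/s
k2/k1 = 0.00436792 / 0.00108615 = 4.0215


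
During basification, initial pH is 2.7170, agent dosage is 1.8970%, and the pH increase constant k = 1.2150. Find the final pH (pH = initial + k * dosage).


Formula: pH_final = pH_initial + k * base_pct
Substituting: pH_final = 2.7170 + 1.2150 * 1.8970
Result: 5.0219


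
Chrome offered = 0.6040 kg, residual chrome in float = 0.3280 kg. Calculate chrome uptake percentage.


Formula: Uptake = (offered - residual) / offered * 100
Substituting: Uptake = (0.6040 - 0.3280) / 0.6040 * 100
Result: 45.6954 %


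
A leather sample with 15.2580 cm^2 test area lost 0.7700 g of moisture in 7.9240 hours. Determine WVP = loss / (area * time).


Formula: WVP = loss / (area * time)
Substituting: WVP = 0.7700 / (15.2580 * 7.9240)
Result: 0.00636867 g/(cm^2*hr)


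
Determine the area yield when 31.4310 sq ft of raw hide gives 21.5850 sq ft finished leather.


Formula: Yield = finished / raw * 100
Substituting: Yield = 21.5850 / 31.4310 * 100
Result: 68.6742 %


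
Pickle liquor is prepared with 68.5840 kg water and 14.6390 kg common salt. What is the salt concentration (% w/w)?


Formula: Conc = salt / (water + salt) * 100
Substituting: Conc = 14.6390 / (68.5840 + 14.6390) * 100
Result: 17.5901 %


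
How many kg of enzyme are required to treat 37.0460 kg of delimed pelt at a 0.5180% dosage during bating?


Formula: Enzyme = substrate * pct / 100
Substituting: Enzyme = 37.0460 * 0.5180 / 100
Result: 0.1919 kg


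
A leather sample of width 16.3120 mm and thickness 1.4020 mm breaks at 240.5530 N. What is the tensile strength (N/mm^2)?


Formula: TS = force / (width * thickness)
Substituting: TS = 240.5530 / (16.3120 * 1.4020)
Result: 10.5185 N/mm^2


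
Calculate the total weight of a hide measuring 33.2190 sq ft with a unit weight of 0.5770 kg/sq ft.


Formula: Weight = area * weight_per_sqft
Substituting: Weight = 33.2190 * 0.5770
Result: 19.1674 kg


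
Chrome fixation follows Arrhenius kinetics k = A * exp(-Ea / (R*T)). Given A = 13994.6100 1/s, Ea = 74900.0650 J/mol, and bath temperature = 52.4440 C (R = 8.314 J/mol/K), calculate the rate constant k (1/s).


T_K = T_C + 273.15 = 52.4440 + 273.15 = 325.5940 K
exponent = -Ea / (R * T_K) = -74900.0650 / (8.314 * 325.5940) = -27.6691
k = A * exp(exponent) = 13994.6100 * exp(-27.6691) = 1.3471e-08 1/s


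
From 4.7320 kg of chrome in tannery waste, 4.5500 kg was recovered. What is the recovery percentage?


Formula: Recovery = recovered / input * 100
Substituting: Recovery = 4.5500 / 4.7320 * 100
Result: 96.1538 %


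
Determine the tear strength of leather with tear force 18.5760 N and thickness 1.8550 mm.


Formula: Tear strength = force / thickness
Substituting: Tear strength = 18.5760 / 1.8550
Result: 10.0140 N/mm


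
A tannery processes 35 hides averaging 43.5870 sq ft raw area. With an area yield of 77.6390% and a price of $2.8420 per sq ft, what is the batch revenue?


Raw_total = N * avg_area = 35 * 43.5870 = 1525.5450 sq ft
Finished = Raw_total * yield / 100 = 1525.5450 * 77.6390 / 100 = 1184.4179 sq ft
Value = Finished * price = 1184.4179 * 2.8420 = 3366.1156 $


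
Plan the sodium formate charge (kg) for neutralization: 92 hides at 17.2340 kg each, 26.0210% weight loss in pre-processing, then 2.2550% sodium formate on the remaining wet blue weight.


Total_raw = N * avg_wt = 92 * 17.2340 = 1585.5280 kg
Substrate = Total_raw * (1 - loss/100) = 1585.5280 * (1 - 26.0210/100) = 1172.9578 kg
Neutralizer = Substrate * pct / 100 = 1172.9578 * 2.2550 / 100 = 26.4502 kg


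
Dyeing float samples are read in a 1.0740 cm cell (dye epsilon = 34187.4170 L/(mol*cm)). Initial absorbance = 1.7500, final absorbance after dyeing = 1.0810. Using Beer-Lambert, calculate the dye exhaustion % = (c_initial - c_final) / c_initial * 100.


c_initial = A_i / (epsilon * l) = 1.7500 / (34187.4170 * 1.0740) = 4.7661e-05 mol/L
c_final = A_f / (epsilon * l) = 1.0810 / (34187.4170 * 1.0740) = 2.9441e-05 mol/L
Exhaustion = (c_initial - c_final) / c_initial * 100 = (4.7661e-05 - 2.9441e-05) / 4.7661e-05 * 100 = 38.2286 %


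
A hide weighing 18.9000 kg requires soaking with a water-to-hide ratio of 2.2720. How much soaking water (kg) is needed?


Formula: Water = hide_weight * ratio
Substituting: Water = 18.9000 * 2.2720
Result: 42.9408 kg


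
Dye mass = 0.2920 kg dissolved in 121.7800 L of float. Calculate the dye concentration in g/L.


Formula: Conc = dye_mass(kg) / volume(L) * 1000
Substituting: Conc = 0.2920 / 121.7800 * 1000
Result: 2.3978 g/L


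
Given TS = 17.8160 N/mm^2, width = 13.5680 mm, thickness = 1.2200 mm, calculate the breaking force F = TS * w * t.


Formula: F = TS * w * t
Substituting: F = 17.8160 * 13.5680 * 1.2200
Result: 294.9075 N


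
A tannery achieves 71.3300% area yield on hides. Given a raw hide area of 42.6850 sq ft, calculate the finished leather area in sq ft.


Formula: finished = raw * yield / 100
Substituting: finished = 42.6850 * 71.3300 / 100
Result: 30.4472 sq ft


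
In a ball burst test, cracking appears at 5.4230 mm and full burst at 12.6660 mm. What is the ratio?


Formula: Ratio = crack / burst
Substituting: Ratio = 5.4230 / 12.6660
Result: 0.4282


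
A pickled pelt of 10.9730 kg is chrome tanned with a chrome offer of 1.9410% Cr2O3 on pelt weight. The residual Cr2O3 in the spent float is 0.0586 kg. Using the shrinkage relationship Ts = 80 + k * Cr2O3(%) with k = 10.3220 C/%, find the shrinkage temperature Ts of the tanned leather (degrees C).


Offered = pelt * offer_pct / 100 = 10.9730 * 1.9410 / 100 = 0.2130 kg
Uptake = offered - residual = 0.2130 - 0.0586 = 0.1544 kg
Cr2O3% on pelt = uptake / pelt * 100 = 0.1544 / 10.9730 * 100 = 1.4070 %
Ts = 80 + k * Cr2O3% = 80 + 10.3220 * 1.4070 = 94.5227 C


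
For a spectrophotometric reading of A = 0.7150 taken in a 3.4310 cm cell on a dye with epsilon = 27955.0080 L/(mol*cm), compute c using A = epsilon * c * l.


Formula: c = A / (epsilon * l)
Substituting: c = 0.7150 / (27955.0080 * 3.4310)
Result: 7.4546e-06 mol/L


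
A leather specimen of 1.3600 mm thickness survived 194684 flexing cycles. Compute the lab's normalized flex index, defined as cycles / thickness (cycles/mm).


Formula: Index = cycles / thickness
Substituting: Index = 194684 / 1.3600
Result: 143150.0000 cycles/mm


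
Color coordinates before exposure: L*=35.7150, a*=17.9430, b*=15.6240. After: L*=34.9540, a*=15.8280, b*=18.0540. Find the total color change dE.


dL = -0.7610, da = -2.1150, db = 2.4300
dE = sqrt((-0.7610)^2 + (-2.1150)^2 + 2.4300^2) = 3.3102


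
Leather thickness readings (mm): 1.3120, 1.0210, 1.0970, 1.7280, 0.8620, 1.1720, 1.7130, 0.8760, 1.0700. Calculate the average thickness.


Formula: Average = sum / n
Substituting: Average = 10.8510 / 9
Result: 1.2057 mm


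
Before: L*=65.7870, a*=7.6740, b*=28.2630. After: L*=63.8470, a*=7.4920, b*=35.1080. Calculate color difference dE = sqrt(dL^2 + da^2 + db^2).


dL = -1.9400, da = -0.1820, db = 6.8450
dE = sqrt((-1.9400)^2 + (-0.1820)^2 + 6.8450^2) = 7.1169


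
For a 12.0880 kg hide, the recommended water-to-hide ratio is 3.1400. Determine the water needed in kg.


Formula: Water = hide_weight * ratio
Substituting: Water = 12.0880 * 3.1400
Result: 37.9563 kg


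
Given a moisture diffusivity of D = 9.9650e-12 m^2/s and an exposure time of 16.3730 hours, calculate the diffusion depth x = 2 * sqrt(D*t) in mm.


t = 16.3730 hr * 3600 = 58942.8000 s
D * t = 9.9650e-12 * 58942.8000 = 5.8737e-07
x = 2 * sqrt(D*t) = 2 * sqrt(5.8737e-07) = 0.00153279 m = 1.5328 mm


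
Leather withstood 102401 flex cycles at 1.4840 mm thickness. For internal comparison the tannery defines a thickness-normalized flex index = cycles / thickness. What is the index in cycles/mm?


Formula: Index = cycles / thickness
Substituting: Index = 102401 / 1.4840
Result: 69003.3693 cycles/mm


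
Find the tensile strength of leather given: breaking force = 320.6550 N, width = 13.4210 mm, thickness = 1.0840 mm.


Formula: TS = force / (width * thickness)
Substituting: TS = 320.6550 / (13.4210 * 1.0840)
Result: 22.0406 N/mm^2


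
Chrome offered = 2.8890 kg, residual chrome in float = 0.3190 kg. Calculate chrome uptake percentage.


Formula: Uptake = (offered - residual) / offered * 100
Substituting: Uptake = (2.8890 - 0.3190) / 2.8890 * 100
Result: 88.9581 %


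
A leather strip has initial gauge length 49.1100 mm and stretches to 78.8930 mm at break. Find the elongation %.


Formula: Elongation = (Lf - L0) / L0 * 100
Substituting: Elongation = (78.8930 - 49.1100) / 49.1100 * 100
Result: 60.6455 %


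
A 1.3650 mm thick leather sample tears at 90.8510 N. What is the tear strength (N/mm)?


Formula: Tear strength = force / thickness
Substituting: Tear strength = 90.8510 / 1.3650
Result: 66.5575 N/mm


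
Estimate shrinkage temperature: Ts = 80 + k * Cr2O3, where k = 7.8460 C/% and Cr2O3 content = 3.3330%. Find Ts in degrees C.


Formula: Ts = 80 + k * Cr2O3
Substituting: Ts = 80 + 7.8460 * 3.3330
Result: 106.1507 C


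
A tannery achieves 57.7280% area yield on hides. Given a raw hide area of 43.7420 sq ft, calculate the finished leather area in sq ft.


Formula: finished = raw * yield / 100
Substituting: finished = 43.7420 * 57.7280 / 100
Result: 25.2514 sq ft


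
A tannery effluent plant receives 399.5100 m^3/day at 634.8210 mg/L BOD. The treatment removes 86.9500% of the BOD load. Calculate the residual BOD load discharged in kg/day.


Load_in = volume * conc / 1000 = 399.5100 * 634.8210 / 1000 = 253.6173 kg/day
Removed = Load_in * eff / 100 = 253.6173 * 86.9500 / 100 = 220.5203 kg/day
Load_out = Load_in - Removed = 253.6173 - 220.5203 = 33.0971 kg/day


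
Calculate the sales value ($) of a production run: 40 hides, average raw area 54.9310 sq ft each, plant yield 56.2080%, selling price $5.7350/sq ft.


Raw_total = N * avg_area = 40 * 54.9310 = 2197.2400 sq ft
Finished = Raw_total * yield / 100 = 2197.2400 * 56.2080 / 100 = 1235.0247 sq ft
Value = Finished * price = 1235.0247 * 5.7350 = 7082.8664 $


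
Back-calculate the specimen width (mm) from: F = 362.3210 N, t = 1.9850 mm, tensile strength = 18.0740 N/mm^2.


Formula: w = F / (TS * t)
Substituting: w = 362.3210 / (18.0740 * 1.9850)
Result: 10.0990 mm


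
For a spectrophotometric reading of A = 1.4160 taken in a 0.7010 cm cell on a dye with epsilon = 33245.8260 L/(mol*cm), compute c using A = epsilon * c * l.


Formula: c = A / (epsilon * l)
Substituting: c = 1.4160 / (33245.8260 * 0.7010)
Result: 6.0759e-05 mol/L


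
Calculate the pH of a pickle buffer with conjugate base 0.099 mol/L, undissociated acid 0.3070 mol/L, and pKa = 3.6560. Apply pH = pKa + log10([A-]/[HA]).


ratio = [A-] / [HA] = 0.099 / 0.3070 = 0.3225
log10(ratio) = -0.4915
pH = pKa + log10(ratio) = 3.6560 - 0.4915 = 3.1645


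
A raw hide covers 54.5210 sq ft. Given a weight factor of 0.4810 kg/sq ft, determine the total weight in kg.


Formula: Weight = area * weight_per_sqft
Substituting: Weight = 54.5210 * 0.4810
Result: 26.2246 kg


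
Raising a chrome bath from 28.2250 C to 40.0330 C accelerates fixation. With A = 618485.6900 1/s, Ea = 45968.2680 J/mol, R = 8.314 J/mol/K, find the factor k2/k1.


T1 = 28.2250 + 273.15 = 301.3750 K; T2 = 40.0330 + 273.15 = 313.1830 K
k1 = A * exp(-Ea/(R*T1)) = 618485.6900 * exp(-45968.2680/(8.314*301.3750)) = 0.00666457 1/s
k2 = A * exp(-Ea/(R*T2)) = 618485.6900 * exp(-45968.2680/(8.314*313.1830)) = 0.0133099 1/s
k2/k1 = 0.0133099 / 0.00666457 = 1.9971


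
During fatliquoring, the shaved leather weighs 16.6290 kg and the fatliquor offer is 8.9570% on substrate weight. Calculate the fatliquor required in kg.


Formula: Fat = substrate * pct / 100
Substituting: Fat = 16.6290 * 8.9570 / 100
Result: 1.4895 kg


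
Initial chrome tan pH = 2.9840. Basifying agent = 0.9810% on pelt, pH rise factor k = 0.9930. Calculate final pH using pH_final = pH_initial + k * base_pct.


Formula: pH_final = pH_initial + k * base_pct
Substituting: pH_final = 2.9840 + 0.9930 * 0.9810
Result: 3.9581


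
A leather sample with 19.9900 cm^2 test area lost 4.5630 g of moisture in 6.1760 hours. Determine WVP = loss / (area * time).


Formula: WVP = loss / (area * time)
Substituting: WVP = 4.5630 / (19.9900 * 6.1760)
Result: 0.0369599 g/(cm^2*hr)


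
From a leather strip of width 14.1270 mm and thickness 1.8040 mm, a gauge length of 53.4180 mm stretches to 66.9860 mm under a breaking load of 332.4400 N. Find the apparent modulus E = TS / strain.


TS = F / (w * t) = 332.4400 / (14.1270 * 1.8040) = 13.0445 N/mm^2
strain = (Lf - L0) / L0 = (66.9860 - 53.4180) / 53.4180 = 0.2540
E = TS / strain = 13.0445 / 0.2540 = 51.3569 N/mm^2


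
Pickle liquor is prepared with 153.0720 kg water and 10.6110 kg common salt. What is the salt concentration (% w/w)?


Formula: Conc = salt / (water + salt) * 100
Substituting: Conc = 10.6110 / (153.0720 + 10.6110) * 100
Result: 6.4827 %


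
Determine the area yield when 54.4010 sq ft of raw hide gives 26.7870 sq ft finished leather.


Formula: Yield = finished / raw * 100
Substituting: Yield = 26.7870 / 54.4010 * 100
Result: 49.2399 %


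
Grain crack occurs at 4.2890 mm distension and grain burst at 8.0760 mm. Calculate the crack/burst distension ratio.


Formula: Ratio = crack / burst
Substituting: Ratio = 4.2890 / 8.0760
Result: 0.5311


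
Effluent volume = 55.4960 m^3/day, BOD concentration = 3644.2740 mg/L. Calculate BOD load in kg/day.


Formula: BOD_load = volume * conc / 1000
Substituting: BOD_load = 55.4960 * 3644.2740 / 1000
Result: 202.2426 kg/day


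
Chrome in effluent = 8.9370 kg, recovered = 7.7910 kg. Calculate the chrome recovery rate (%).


Formula: Recovery = recovered / input * 100
Substituting: Recovery = 7.7910 / 8.9370 * 100
Result: 87.1769 %


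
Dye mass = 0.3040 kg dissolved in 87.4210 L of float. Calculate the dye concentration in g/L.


Formula: Conc = dye_mass(kg) / volume(L) * 1000
Substituting: Conc = 0.3040 / 87.4210 * 1000
Result: 3.4774 g/L


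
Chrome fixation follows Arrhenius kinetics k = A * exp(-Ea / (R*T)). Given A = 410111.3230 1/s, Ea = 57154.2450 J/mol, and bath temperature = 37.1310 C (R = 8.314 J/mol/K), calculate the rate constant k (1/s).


T_K = T_C + 273.15 = 37.1310 + 273.15 = 310.2810 K
exponent = -Ea / (R * T_K) = -57154.2450 / (8.314 * 310.2810) = -22.1556
k = A * exp(exponent) = 410111.3230 * exp(-22.1556) = 9.7916e-05 1/s


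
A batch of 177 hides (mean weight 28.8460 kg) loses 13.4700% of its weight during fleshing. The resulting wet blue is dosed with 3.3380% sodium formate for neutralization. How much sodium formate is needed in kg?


Total_raw = N * avg_wt = 177 * 28.8460 = 5105.7420 kg
Substrate = Total_raw * (1 - loss/100) = 5105.7420 * (1 - 13.4700/100) = 4417.9986 kg
Neutralizer = Substrate * pct / 100 = 4417.9986 * 3.3380 / 100 = 147.4728 kg


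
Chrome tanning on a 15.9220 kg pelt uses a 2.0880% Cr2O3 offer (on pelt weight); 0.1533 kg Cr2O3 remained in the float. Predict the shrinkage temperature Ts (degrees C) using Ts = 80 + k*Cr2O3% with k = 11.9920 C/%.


Offered = pelt * offer_pct / 100 = 15.9220 * 2.0880 / 100 = 0.3325 kg
Uptake = offered - residual = 0.3325 - 0.1533 = 0.1792 kg
Cr2O3% on pelt = uptake / pelt * 100 = 0.1792 / 15.9220 * 100 = 1.1252 %
Ts = 80 + k * Cr2O3% = 80 + 11.9920 * 1.1252 = 93.4932 C


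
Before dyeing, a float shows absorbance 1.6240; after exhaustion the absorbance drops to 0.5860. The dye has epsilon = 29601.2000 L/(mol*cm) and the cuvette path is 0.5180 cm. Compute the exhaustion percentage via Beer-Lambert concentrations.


c_initial = A_i / (epsilon * l) = 1.6240 / (29601.2000 * 0.5180) = 1.0591e-04 mol/L
c_final = A_f / (epsilon * l) = 0.5860 / (29601.2000 * 0.5180) = 3.8217e-05 mol/L
Exhaustion = (c_initial - c_final) / c_initial * 100 = (1.0591e-04 - 3.8217e-05) / 1.0591e-04 * 100 = 63.9163 %


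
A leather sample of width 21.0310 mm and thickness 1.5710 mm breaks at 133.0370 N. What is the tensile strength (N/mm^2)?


Formula: TS = force / (width * thickness)
Substituting: TS = 133.0370 / (21.0310 * 1.5710)
Result: 4.0266 N/mm^2


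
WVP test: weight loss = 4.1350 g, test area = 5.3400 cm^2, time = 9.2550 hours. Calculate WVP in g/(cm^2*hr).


Formula: WVP = loss / (area * time)
Substituting: WVP = 4.1350 / (5.3400 * 9.2550)
Result: 0.0836677 g/(cm^2*hr)


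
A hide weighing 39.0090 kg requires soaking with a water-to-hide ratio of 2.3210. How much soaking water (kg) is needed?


Formula: Water = hide_weight * ratio
Substituting: Water = 39.0090 * 2.3210
Result: 90.5399 kg


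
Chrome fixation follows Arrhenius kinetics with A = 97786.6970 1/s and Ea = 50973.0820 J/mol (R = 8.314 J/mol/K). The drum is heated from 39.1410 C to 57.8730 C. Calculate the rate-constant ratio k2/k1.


T1 = 39.1410 + 273.15 = 312.2910 K; T2 = 57.8730 + 273.15 = 331.0230 K
k1 = A * exp(-Ea/(R*T1)) = 97786.6970 * exp(-50973.0820/(8.314*312.2910)) = 2.9112e-04 1/s
k2 = A * exp(-Ea/(R*T2)) = 97786.6970 * exp(-50973.0820/(8.314*331.0230)) = 8.8422e-04 1/s
k2/k1 = 8.8422e-04 / 2.9112e-04 = 3.0373


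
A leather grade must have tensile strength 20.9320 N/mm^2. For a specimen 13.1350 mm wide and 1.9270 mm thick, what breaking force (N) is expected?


Formula: F = TS * w * t
Substituting: F = 20.9320 * 13.1350 * 1.9270
Result: 529.8129 N


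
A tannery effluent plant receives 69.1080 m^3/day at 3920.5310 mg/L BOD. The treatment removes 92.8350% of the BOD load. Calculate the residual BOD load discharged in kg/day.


Load_in = volume * conc / 1000 = 69.1080 * 3920.5310 / 1000 = 270.9401 kg/day
Removed = Load_in * eff / 100 = 270.9401 * 92.8350 / 100 = 251.5272 kg/day
Load_out = Load_in - Removed = 270.9401 - 251.5272 = 19.4129 kg/day


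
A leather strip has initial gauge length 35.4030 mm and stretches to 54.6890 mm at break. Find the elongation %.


Formula: Elongation = (Lf - L0) / L0 * 100
Substituting: Elongation = (54.6890 - 35.4030) / 35.4030 * 100
Result: 54.4756 %


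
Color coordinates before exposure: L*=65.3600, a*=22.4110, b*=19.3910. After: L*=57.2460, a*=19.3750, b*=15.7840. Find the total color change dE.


dL = -8.1140, da = -3.0360, db = -3.6070
dE = sqrt((-8.1140)^2 + (-3.0360)^2 + (-3.6070)^2) = 9.3843


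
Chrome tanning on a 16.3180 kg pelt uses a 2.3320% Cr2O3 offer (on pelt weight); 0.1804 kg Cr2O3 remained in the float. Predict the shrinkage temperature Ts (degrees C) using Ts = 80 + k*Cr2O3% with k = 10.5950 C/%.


Offered = pelt * offer_pct / 100 = 16.3180 * 2.3320 / 100 = 0.3805 kg
Uptake = offered - residual = 0.3805 - 0.1804 = 0.2001 kg
Cr2O3% on pelt = uptake / pelt * 100 = 0.2001 / 16.3180 * 100 = 1.2265 %
Ts = 80 + k * Cr2O3% = 80 + 10.5950 * 1.2265 = 92.9945 C


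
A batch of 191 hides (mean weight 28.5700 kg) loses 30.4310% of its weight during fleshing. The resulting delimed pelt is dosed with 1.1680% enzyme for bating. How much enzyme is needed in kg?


Total_raw = N * avg_wt = 191 * 28.5700 = 5456.8700 kg
Substrate = Total_raw * (1 - loss/100) = 5456.8700 * (1 - 30.4310/100) = 3796.2899 kg
Enzyme = Substrate * pct / 100 = 3796.2899 * 1.1680 / 100 = 44.3407 kg


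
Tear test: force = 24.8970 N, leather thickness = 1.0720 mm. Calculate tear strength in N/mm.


Formula: Tear strength = force / thickness
Substituting: Tear strength = 24.8970 / 1.0720
Result: 23.2248 N/mm


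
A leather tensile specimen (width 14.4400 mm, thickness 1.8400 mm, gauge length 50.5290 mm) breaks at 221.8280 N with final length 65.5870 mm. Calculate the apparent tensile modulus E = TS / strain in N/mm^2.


TS = F / (w * t) = 221.8280 / (14.4400 * 1.8400) = 8.3489 N/mm^2
strain = (Lf - L0) / L0 = (65.5870 - 50.5290) / 50.5290 = 0.2980
E = TS / strain = 8.3489 / 0.2980 = 28.0159 N/mm^2


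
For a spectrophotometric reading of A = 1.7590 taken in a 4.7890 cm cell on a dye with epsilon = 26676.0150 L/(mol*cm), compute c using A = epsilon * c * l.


Formula: c = A / (epsilon * l)
Substituting: c = 1.7590 / (26676.0150 * 4.7890)
Result: 1.3769e-05 mol/L


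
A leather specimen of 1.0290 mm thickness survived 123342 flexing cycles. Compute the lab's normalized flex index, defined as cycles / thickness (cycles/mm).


Formula: Index = cycles / thickness
Substituting: Index = 123342 / 1.0290
Result: 119865.8892 cycles/mm


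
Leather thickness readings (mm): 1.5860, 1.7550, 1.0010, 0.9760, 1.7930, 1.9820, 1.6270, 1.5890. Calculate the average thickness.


Formula: Average = sum / n
Substituting: Average = 12.3090 / 8
Result: 1.5386 mm


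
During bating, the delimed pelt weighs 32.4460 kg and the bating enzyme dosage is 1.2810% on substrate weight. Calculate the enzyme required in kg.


Formula: Enzyme = substrate * pct / 100
Substituting: Enzyme = 32.4460 * 1.2810 / 100
Result: 0.4156 kg


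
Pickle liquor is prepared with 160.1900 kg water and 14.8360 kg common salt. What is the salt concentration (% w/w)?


Formula: Conc = salt / (water + salt) * 100
Substituting: Conc = 14.8360 / (160.1900 + 14.8360) * 100
Result: 8.4765 %


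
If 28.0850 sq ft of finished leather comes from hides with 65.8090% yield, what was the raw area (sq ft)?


Formula: raw = finished * 100 / yield
Substituting: raw = 28.0850 * 100 / 65.8090
Result: 42.6765 sq ft


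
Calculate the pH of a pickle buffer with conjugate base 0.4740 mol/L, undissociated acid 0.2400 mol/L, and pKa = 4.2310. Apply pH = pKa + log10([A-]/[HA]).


ratio = [A-] / [HA] = 0.4740 / 0.2400 = 1.9750
log10(ratio) = 0.2956
pH = pKa + log10(ratio) = 4.2310 + 0.2956 = 4.5266


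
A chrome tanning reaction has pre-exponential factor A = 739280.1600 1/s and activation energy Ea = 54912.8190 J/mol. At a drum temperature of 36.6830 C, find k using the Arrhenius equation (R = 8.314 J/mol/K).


T_K = T_C + 273.15 = 36.6830 + 273.15 = 309.8330 K
exponent = -Ea / (R * T_K) = -54912.8190 / (8.314 * 309.8330) = -21.3175
k = A * exp(exponent) = 739280.1600 * exp(-21.3175) = 4.0808e-04 1/s


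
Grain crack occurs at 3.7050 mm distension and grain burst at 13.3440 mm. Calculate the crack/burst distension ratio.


Formula: Ratio = crack / burst
Substituting: Ratio = 3.7050 / 13.3440
Result: 0.2777


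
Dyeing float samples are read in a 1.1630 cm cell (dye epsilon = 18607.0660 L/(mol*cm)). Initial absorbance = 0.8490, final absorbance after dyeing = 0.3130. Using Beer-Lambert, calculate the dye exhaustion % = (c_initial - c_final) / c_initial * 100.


c_initial = A_i / (epsilon * l) = 0.8490 / (18607.0660 * 1.1630) = 3.9233e-05 mol/L
c_final = A_f / (epsilon * l) = 0.3130 / (18607.0660 * 1.1630) = 1.4464e-05 mol/L
Exhaustion = (c_initial - c_final) / c_initial * 100 = (3.9233e-05 - 1.4464e-05) / 3.9233e-05 * 100 = 63.1331 %


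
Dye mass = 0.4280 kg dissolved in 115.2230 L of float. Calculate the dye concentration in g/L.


Formula: Conc = dye_mass(kg) / volume(L) * 1000
Substituting: Conc = 0.4280 / 115.2230 * 1000
Result: 3.7145 g/L


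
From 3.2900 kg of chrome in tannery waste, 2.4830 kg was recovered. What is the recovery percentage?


Formula: Recovery = recovered / input * 100
Substituting: Recovery = 2.4830 / 3.2900 * 100
Result: 75.4711 %


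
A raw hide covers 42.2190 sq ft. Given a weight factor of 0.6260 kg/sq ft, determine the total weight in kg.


Formula: Weight = area * weight_per_sqft
Substituting: Weight = 42.2190 * 0.6260
Result: 26.4291 kg


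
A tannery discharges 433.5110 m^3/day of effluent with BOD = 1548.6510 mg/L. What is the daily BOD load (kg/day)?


Formula: BOD_load = volume * conc / 1000
Substituting: BOD_load = 433.5110 * 1548.6510 / 1000
Result: 671.3572 kg/day


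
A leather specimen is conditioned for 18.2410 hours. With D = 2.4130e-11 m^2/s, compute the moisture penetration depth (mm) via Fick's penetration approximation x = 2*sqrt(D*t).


t = 18.2410 hr * 3600 = 65667.6000 s
D * t = 2.4130e-11 * 65667.6000 = 1.5846e-06
x = 2 * sqrt(D*t) = 2 * sqrt(1.5846e-06) = 0.00251759 m = 2.5176 mm


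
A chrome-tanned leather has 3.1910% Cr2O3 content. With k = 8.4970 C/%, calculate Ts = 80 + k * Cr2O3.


Formula: Ts = 80 + k * Cr2O3
Substituting: Ts = 80 + 8.4970 * 3.1910
Result: 107.1139 C


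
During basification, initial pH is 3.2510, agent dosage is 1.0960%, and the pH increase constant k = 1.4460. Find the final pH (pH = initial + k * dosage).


Formula: pH_final = pH_initial + k * base_pct
Substituting: pH_final = 3.2510 + 1.4460 * 1.0960
Result: 4.8358


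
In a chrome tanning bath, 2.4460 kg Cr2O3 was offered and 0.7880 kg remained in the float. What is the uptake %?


Formula: Uptake = (offered - residual) / offered * 100
Substituting: Uptake = (2.4460 - 0.7880) / 2.4460 * 100
Result: 67.7841 %


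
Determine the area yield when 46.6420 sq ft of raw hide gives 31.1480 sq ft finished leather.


Formula: Yield = finished / raw * 100
Substituting: Yield = 31.1480 / 46.6420 * 100
Result: 66.7810 %


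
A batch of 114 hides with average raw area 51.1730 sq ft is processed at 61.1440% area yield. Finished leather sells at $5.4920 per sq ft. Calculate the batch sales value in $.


Raw_total = N * avg_area = 114 * 51.1730 = 5833.7220 sq ft
Finished = Raw_total * yield / 100 = 5833.7220 * 61.1440 / 100 = 3566.9710 sq ft
Value = Finished * price = 3566.9710 * 5.4920 = 19589.8046 $


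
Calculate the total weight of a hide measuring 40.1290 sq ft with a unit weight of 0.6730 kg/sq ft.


Formula: Weight = area * weight_per_sqft
Substituting: Weight = 40.1290 * 0.6730
Result: 27.0068 kg


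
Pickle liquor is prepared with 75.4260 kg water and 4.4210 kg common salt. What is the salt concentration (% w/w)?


Formula: Conc = salt / (water + salt) * 100
Substituting: Conc = 4.4210 / (75.4260 + 4.4210) * 100
Result: 5.5368 %


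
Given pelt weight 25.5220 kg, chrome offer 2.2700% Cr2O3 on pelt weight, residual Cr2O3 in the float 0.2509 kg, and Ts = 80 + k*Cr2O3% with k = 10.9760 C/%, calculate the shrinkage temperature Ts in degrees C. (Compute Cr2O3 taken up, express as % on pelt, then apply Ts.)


Offered = pelt * offer_pct / 100 = 25.5220 * 2.2700 / 100 = 0.5793 kg
Uptake = offered - residual = 0.5793 - 0.2509 = 0.3284 kg
Cr2O3% on pelt = uptake / pelt * 100 = 0.3284 / 25.5220 * 100 = 1.2869 %
Ts = 80 + k * Cr2O3% = 80 + 10.9760 * 1.2869 = 94.1253 C


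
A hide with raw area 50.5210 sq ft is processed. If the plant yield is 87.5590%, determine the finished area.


Formula: finished = raw * yield / 100
Substituting: finished = 50.5210 * 87.5590 / 100
Result: 44.2357 sq ft


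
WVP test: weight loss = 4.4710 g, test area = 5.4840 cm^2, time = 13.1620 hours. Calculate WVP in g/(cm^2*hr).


Formula: WVP = loss / (area * time)
Substituting: WVP = 4.4710 / (5.4840 * 13.1620)
Result: 0.061942 g/(cm^2*hr)


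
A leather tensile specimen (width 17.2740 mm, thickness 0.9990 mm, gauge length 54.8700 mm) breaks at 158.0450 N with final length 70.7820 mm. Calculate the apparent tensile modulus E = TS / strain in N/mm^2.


TS = F / (w * t) = 158.0450 / (17.2740 * 0.9990) = 9.1585 N/mm^2
strain = (Lf - L0) / L0 = (70.7820 - 54.8700) / 54.8700 = 0.2900
E = TS / strain = 9.1585 / 0.2900 = 31.5815 N/mm^2


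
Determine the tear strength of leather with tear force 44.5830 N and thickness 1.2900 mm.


Formula: Tear strength = force / thickness
Substituting: Tear strength = 44.5830 / 1.2900
Result: 34.5605 N/mm


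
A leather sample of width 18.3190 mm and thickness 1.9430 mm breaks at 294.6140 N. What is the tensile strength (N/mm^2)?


Formula: TS = force / (width * thickness)
Substituting: TS = 294.6140 / (18.3190 * 1.9430)
Result: 8.2771 N/mm^2


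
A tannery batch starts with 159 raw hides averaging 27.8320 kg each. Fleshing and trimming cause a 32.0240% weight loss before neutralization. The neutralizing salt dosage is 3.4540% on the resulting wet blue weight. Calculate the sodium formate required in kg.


Total_raw = N * avg_wt = 159 * 27.8320 = 4425.2880 kg
Substrate = Total_raw * (1 - loss/100) = 4425.2880 * (1 - 32.0240/100) = 3008.1338 kg
Neutralizer = Substrate * pct / 100 = 3008.1338 * 3.4540 / 100 = 103.9009 kg
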